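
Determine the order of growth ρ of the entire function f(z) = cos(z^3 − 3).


Write cos(w) = (e^{iw} ± e^{−iw})/(2 or 2i), so |cos(w)| ≤ e^{|w|}. With w = z^3 − 3, |w| ≤ 1r^3 + 3 on |z|=r, giving M(r) ≤ e^{1r^3 + 3} and ρ ≤ 3. For the lower bound, choose z on |z|=r with 1z^3 purely imaginary of modulus 1r^3; then |cos(z^3 − 3)| grows like e^{1r^3}/2, so ρ ≥ 3. Hence ρ = 3.
Therefore ρ = 3.

Order ρ = 3.


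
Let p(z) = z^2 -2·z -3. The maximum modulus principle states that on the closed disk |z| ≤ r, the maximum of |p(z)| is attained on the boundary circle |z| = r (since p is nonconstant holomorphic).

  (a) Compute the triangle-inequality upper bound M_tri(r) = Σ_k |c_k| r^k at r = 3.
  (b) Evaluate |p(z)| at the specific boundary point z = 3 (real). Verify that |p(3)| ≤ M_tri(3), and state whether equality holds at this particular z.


Coefficients: c_0 = -3, c_1 = -2, c_2 = 1. Radius r = 3.
Part (a). Triangle bound: M_tri(r) = Σ_k |c_k| r^k
  = |-3|·3^0 + |-2|·3^1 + |1|·3^2
  = 3 + 6 + 9 = 18.
This bounds M(r) := max_{|z|=r} |p(z)| from above; equality holds iff all terms c_k z^k can be made to align in phase at a single z on |z|=r.
Part (b). At z = 3 (real, on the circle |z| = r):
  p(3) = (-3)·3^0 + (-2)·3^1 + (1)·3^2 = 0.
  |p(3)| = 0.
Check: |p(3)| = 0 ≤ 18 = M_tri(3). ✓ Equality does not hold at z = 3 (the coefficients have mixed signs, so the terms do not all align in phase there).

M_tri(3) = 18; |p(3)| = 0; equality at z=3: no.


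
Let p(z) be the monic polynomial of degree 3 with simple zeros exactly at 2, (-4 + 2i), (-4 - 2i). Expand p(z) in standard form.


The polynomial is p(z) = ∏_{α ∈ S} (z − α), where S = {2, (-4 + 2i), (-4 - 2i)}.
Expanding the product yields: p(z) = z^3 + 6·z^2 + 4·z -40.
Note conjugate pairs combine to real quadratics: (z − (-4+2i))(z − (-4−2i)) = z² + 8z + 20.
The resulting polynomial has degree 3 and real coefficients as required.

p(z) = z^3 + 6·z^2 + 4·z -40.


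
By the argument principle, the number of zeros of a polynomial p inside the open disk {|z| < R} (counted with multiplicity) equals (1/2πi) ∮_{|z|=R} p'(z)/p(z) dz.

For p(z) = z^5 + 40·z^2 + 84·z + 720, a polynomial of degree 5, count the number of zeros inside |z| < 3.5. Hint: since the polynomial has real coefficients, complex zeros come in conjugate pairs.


The zeros of p are: -4, (3 + 3i), (3 - 3i), (-1 + 3i), (-1 - 3i).
Their magnitudes are: 4, 4.243, 4.243, 3.162, 3.162.
Zeros with |z| < R = 3.5: (-1 + 3i), (-1 - 3i).
Count = 2.
By the argument principle, (1/2πi) ∮_{|z|=R} p'(z)/p(z) dz equals exactly this count.

Number of zeros inside |z| < 3.5: 2.


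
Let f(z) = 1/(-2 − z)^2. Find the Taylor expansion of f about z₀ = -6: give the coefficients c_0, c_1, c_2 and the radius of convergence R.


Let w = z − z₀, so z = z₀ + w.
Then -2 − z = -2 − (z₀ + w) = (-2 − z₀) − w = 4 − w.
f(z) = 1/(4 − w)^2 = (1/(4)^2) · (1 − w/(4))^{−2}.
By the binomial series (1−u)^{−2} = Σ_{n≥0} C(n+1, 1) u^n for |u|<1, with u = w/(4):
  c_n = C(n+1, 1) / (4)^(n+2).
  c_0 = 1/(4)^2 = 1/16.
  c_1 = 2/(4)^3 = 1/32.
  c_2 = 3/(4)^4 = 3/256.
The series is valid for |w/d| < 1, i.e. |z − z₀| < |d|.
Radius of convergence: R = |-2 − z₀| = |4| = 4 (distance from z₀ to the singularity z = -2).

c_0 = 1/16, c_1 = 1/32, c_2 = 3/256; R = 4.


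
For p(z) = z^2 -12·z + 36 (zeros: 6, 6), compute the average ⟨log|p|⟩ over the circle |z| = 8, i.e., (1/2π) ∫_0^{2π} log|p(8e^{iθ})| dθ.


Zeros: 6, 6; r = 8.
Inside |z| < r: 6, 6. Outside (|z| ≥ r): ∅.
p(0) = 36, so log|p(0)| = log(36) = 3.5835.
Apply Jensen: I(r) = log|p(0)| + Σ_k log(r/|z_k|), summed over zeros inside |z| < r.
  log(r/|z_k|) for z_k = 6: log(8/6) = 0.2877
  log(r/|z_k|) for z_k = 6: log(8/6) = 0.2877
Sum over inside zeros: 0.5754.
I(r) = log|p(0)| + (inside sum) = 3.5835 + 0.5754 = 4.1589.
Closed form (all zeros inside, monic): I(r) = n·log(r) = 2·log(8) = 4.1589. ✓

I(r) ≈ 4.1589.


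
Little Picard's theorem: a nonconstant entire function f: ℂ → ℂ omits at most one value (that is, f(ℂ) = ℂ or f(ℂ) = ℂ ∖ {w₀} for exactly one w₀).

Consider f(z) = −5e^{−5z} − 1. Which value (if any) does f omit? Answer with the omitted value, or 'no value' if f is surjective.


Little Picard bounds the complement of f(ℂ) to at most one point.
e^{−5z} is never zero on ℂ, so -5·e^{−5z} takes every value in ℂ ∖ {0}. Adding -1 shifts the range to ℂ ∖ {-1}. Thus f omits exactly the value -1.

Omitted value: -1.


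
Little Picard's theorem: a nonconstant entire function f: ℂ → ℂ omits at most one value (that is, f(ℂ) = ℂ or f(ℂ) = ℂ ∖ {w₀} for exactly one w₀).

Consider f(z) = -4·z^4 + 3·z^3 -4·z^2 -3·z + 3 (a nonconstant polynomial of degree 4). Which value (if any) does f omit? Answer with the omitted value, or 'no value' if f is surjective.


Little Picard bounds the complement of f(ℂ) to at most one point.
For every w ∈ ℂ, the equation p(z) − w = 0 is a nonconstant polynomial in z and hence has at least one root by the fundamental theorem of algebra. So p is surjective onto ℂ, omitting no value.

Omitted value: no value.


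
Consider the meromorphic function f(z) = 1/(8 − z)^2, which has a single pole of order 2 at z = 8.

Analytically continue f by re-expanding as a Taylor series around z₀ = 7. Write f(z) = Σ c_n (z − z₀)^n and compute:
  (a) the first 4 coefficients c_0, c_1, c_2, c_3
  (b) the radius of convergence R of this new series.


Let w = z − z₀, so z = z₀ + w.
Then 8 − z = 8 − (z₀ + w) = (8 − z₀) − w = 1 − w.
f(z) = 1/(1 − w)^2 = (1/(1)^2) · (1 − w/(1))^{−2}.
By the binomial series (1−u)^{−2} = Σ_{n≥0} C(n+1, 1) u^n for |u|<1, with u = w/(1):
  c_n = C(n+1, 1) / (1)^(n+2).
  c_0 = 1/(1)^2 = 1.
  c_1 = 2/(1)^3 = 2.
  c_2 = 3/(1)^4 = 3.
  c_3 = 4/(1)^5 = 4.
The series is valid for |w/d| < 1, i.e. |z − z₀| < |d|.
Radius of convergence: R = |8 − z₀| = |1| = 1 (distance from z₀ to the singularity z = 8).

c_0 = 1, c_1 = 2, c_2 = 3, c_3 = 4; R = 1.


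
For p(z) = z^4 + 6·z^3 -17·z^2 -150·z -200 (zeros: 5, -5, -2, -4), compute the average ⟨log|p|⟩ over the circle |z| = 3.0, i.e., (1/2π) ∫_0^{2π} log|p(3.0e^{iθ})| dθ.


Zeros: -5, -4, -2, 5; r = 3.0.
Inside |z| < r: -2. Outside (|z| ≥ r): -5, -4, 5.
p(0) = -200, so log|p(0)| = log(200) = 5.2983.
Apply Jensen: I(r) = log|p(0)| + Σ_k log(r/|z_k|), summed over zeros inside |z| < r.
  log(r/|z_k|) for z_k = -2: log(3.0/2) = 0.4055
  Outside zeros (-5, -4, 5) contribute nothing to the Jensen sum.
Sum over inside zeros: 0.4055.
I(r) = log|p(0)| + (inside sum) = 5.2983 + 0.4055 = 5.7038.
Note: since some zeros are outside |z| ≤ r, the simplified n·log(r) form does NOT apply — only the inside zeros contribute.

I(r) ≈ 5.7038.


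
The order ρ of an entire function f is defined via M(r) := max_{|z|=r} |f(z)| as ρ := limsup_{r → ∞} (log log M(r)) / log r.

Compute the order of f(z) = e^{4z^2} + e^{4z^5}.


Each summand is entire of order 2 and 5 respectively (as in the single-exponential case). The order of a sum is at most the max of the orders, so ρ ≤ 5. For the lower bound: on |z|=r choose arg z so that 4z^5 is real positive; then |e^{4z^5}| = e^{4r^5} while |e^{4z^2}| ≤ e^{4r^2} = o(e^{4r^5}). So |f| ≥ e^{4r^5}(1 − o(1)) and ρ ≥ 5. Hence ρ = max(2, 5) = 5.
Therefore ρ = 5.

Order ρ = 5.


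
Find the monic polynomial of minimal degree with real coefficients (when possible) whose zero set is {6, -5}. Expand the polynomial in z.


The polynomial is p(z) = ∏_{α ∈ S} (z − α), where S = {6, -5}.
Expanding the product yields: p(z) = z^2 -z -30.
The resulting polynomial has degree 2 and real coefficients as required.

p(z) = z^2 -z -30.


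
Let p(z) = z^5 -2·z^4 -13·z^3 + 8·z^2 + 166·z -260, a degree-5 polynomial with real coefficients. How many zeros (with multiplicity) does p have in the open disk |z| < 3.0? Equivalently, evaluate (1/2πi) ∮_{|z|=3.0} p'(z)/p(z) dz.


The zeros of p are: 2, (3 + 1i), (3 - 1i), (-3 + 2i), (-3 - 2i).
Their magnitudes are: 2, 3.162, 3.162, 3.606, 3.606.
Zeros with |z| < R = 3.0: 2.
Count = 1.
By the argument principle, (1/2πi) ∮_{|z|=R} p'(z)/p(z) dz equals exactly this count.

Number of zeros inside |z| < 3.0: 1.


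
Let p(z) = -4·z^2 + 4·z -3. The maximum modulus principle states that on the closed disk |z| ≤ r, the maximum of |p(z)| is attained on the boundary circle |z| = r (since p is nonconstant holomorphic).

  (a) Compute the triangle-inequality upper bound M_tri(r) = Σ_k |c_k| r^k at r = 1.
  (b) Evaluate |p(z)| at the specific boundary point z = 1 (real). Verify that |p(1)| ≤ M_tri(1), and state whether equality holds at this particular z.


Coefficients: c_0 = -3, c_1 = 4, c_2 = -4. Radius r = 1.
Part (a). Triangle bound: M_tri(r) = Σ_k |c_k| r^k
  = |-3|·1^0 + |4|·1^1 + |-4|·1^2
  = 3 + 4 + 4 = 11.
This bounds M(r) := max_{|z|=r} |p(z)| from above; equality holds iff all terms c_k z^k can be made to align in phase at a single z on |z|=r.
Part (b). At z = 1 (real, on the circle |z| = r):
  p(1) = (-3)·1^0 + (4)·1^1 + (-4)·1^2 = -3.
  |p(1)| = 3.
Check: |p(1)| = 3 ≤ 11 = M_tri(1). ✓ Equality does not hold at z = 1 (the coefficients have mixed signs, so the terms do not all align in phase there).

M_tri(1) = 11; |p(1)| = 3; equality at z=1: no.


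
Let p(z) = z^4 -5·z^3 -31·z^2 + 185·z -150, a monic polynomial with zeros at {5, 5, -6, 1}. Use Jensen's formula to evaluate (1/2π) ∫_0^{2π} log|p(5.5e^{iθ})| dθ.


Zeros: -6, 1, 5, 5; r = 5.5.
Inside |z| < r: 1, 5, 5. Outside (|z| ≥ r): -6.
p(0) = -150, so log|p(0)| = log(150) = 5.0106.
Apply Jensen: I(r) = log|p(0)| + Σ_k log(r/|z_k|), summed over zeros inside |z| < r.
  log(r/|z_k|) for z_k = 5: log(5.5/5) = 0.0953
  log(r/|z_k|) for z_k = 5: log(5.5/5) = 0.0953
  log(r/|z_k|) for z_k = 1: log(5.5/1) = 1.7047
  Outside zeros (-6) contribute nothing to the Jensen sum.
Sum over inside zeros: 1.8954.
I(r) = log|p(0)| + (inside sum) = 5.0106 + 1.8954 = 6.9060.
Note: since some zeros are outside |z| ≤ r, the simplified n·log(r) form does NOT apply — only the inside zeros contribute.

I(r) ≈ 6.9060.


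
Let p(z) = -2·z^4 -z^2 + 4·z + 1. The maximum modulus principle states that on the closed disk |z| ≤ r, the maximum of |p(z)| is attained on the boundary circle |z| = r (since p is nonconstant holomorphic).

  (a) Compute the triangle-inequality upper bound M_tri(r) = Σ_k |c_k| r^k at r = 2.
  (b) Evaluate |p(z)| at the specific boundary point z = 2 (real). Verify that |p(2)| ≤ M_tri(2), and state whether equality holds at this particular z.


Coefficients: c_0 = 1, c_1 = 4, c_2 = -1, c_3 = 0, c_4 = -2. Radius r = 2.
Part (a). Triangle bound: M_tri(r) = Σ_k |c_k| r^k
  = |1|·2^0 + |4|·2^1 + |-1|·2^2 + |0|·2^3 + |-2|·2^4
  = 1 + 8 + 4 + 0 + 32 = 45.
This bounds M(r) := max_{|z|=r} |p(z)| from above; equality holds iff all terms c_k z^k can be made to align in phase at a single z on |z|=r.
Part (b). At z = 2 (real, on the circle |z| = r):
  p(2) = (1)·2^0 + (4)·2^1 + (-1)·2^2 + (0)·2^3 + (-2)·2^4 = -27.
  |p(2)| = 27.
Check: |p(2)| = 27 ≤ 45 = M_tri(2). ✓ Equality does not hold at z = 2 (the coefficients have mixed signs, so the terms do not all align in phase there).

M_tri(2) = 45; |p(2)| = 27; equality at z=2: no.


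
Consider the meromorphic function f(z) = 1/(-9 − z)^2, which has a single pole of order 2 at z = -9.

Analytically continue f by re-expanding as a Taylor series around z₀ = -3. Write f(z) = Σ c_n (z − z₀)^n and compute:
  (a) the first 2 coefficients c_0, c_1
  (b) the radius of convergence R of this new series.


Let w = z − z₀, so z = z₀ + w.
Then -9 − z = -9 − (z₀ + w) = (-9 − z₀) − w = -6 − w.
f(z) = 1/(-6 − w)^2 = (1/(-6)^2) · (1 − w/(-6))^{−2}.
By the binomial series (1−u)^{−2} = Σ_{n≥0} C(n+1, 1) u^n for |u|<1, with u = w/(-6):
  c_n = C(n+1, 1) / (-6)^(n+2).
  c_0 = 1/(-6)^2 = 1/36.
  c_1 = 2/(-6)^3 = -1/108.
The series is valid for |w/d| < 1, i.e. |z − z₀| < |d|.
Radius of convergence: R = |-9 − z₀| = |-6| = 6 (distance from z₀ to the singularity z = -9).

c_0 = 1/36, c_1 = -1/108; R = 6.


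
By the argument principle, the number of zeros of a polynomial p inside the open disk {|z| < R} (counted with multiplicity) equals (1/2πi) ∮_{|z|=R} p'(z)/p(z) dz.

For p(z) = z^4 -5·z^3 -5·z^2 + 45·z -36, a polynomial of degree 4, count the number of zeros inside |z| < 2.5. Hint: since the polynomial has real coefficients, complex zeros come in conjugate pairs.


The zeros of p are: 4, 1, -3, 3.
Their magnitudes are: 4, 1, 3, 3.
Zeros with |z| < R = 2.5: 1.
Count = 1.
By the argument principle, (1/2πi) ∮_{|z|=R} p'(z)/p(z) dz equals exactly this count.

Number of zeros inside |z| < 2.5: 1.


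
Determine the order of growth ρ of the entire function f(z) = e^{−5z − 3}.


|e^{−5z − 3}| = e^{Re(-5·z) + -3} ≤ e^{5|z|^1 + -3} = e^{5r^1 + -3} on |z| = r, so ρ ≤ 1. Choosing z on |z|=r so that -5·z is real positive (always possible by picking arg z appropriately) gives |f(z)| = e^{5r^1 + -3}, matching the bound. The additive constant -3 does not affect log log M(r) ~ 1·log r. Hence ρ = 1.
Therefore ρ = 1.

Order ρ = 1.


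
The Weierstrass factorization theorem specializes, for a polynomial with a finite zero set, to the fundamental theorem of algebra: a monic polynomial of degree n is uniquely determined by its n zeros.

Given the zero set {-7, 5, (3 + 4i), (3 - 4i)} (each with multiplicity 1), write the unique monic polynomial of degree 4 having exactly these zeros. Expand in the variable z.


The polynomial is p(z) = ∏_{α ∈ S} (z − α), where S = {-7, 5, (3 + 4i), (3 - 4i)}.
Expanding the product yields: p(z) = z^4 -4·z^3 -22·z^2 + 260·z -875.
Note conjugate pairs combine to real quadratics: (z − (3+4i))(z − (3−4i)) = z² − 6z + 25.
The resulting polynomial has degree 4 and real coefficients as required.

p(z) = z^4 -4·z^3 -22·z^2 + 260·z -875.


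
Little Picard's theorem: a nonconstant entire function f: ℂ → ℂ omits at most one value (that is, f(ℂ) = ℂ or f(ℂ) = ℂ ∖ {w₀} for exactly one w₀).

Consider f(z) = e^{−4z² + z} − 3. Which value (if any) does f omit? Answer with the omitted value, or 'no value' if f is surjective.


Little Picard bounds the complement of f(ℂ) to at most one point.
The exponent g(z) = −4z² + z is a nonconstant polynomial, hence surjective onto ℂ. So e^{g(z)} takes every value in {e^w : w ∈ ℂ} = ℂ ∖ {0}. Adding -3 shifts the range to ℂ ∖ {-3}. f omits exactly -3.

Omitted value: -3.


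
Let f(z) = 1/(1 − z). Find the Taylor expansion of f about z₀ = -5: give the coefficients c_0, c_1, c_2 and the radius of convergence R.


Let w = z − z₀, so z = z₀ + w.
Then 1 − z = 1 − (z₀ + w) = (1 − z₀) − w = 6 − w.
f(z) = 1/(6 − w) = (1/(6)) · 1/(1 − w/(6)) = Σ_{n≥0} w^n / (6)^(n+1).
So c_n = 1/(6)^(n+1):
  c_0 = 1/(6)^1 = 1/6.
  c_1 = 1/(6)^2 = 1/36.
  c_2 = 1/(6)^3 = 1/216.
The series is valid for |w/d| < 1, i.e. |z − z₀| < |d|.
Radius of convergence: R = |1 − z₀| = |6| = 6 (distance from z₀ to the singularity z = 1).

c_0 = 1/6, c_1 = 1/36, c_2 = 1/216; R = 6.


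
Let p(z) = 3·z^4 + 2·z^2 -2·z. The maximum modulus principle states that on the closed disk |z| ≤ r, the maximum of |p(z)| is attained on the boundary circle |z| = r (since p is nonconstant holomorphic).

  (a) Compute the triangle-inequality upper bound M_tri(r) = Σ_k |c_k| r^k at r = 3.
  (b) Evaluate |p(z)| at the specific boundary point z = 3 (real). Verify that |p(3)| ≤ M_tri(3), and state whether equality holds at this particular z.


Coefficients: c_0 = 0, c_1 = -2, c_2 = 2, c_3 = 0, c_4 = 3. Radius r = 3.
Part (a). Triangle bound: M_tri(r) = Σ_k |c_k| r^k
  = |0|·3^0 + |-2|·3^1 + |2|·3^2 + |0|·3^3 + |3|·3^4
  = 0 + 6 + 18 + 0 + 243 = 267.
This bounds M(r) := max_{|z|=r} |p(z)| from above; equality holds iff all terms c_k z^k can be made to align in phase at a single z on |z|=r.
Part (b). At z = 3 (real, on the circle |z| = r):
  p(3) = (0)·3^0 + (-2)·3^1 + (2)·3^2 + (0)·3^3 + (3)·3^4 = 255.
  |p(3)| = 255.
Check: |p(3)| = 255 ≤ 267 = M_tri(3). ✓ Equality does not hold at z = 3 (the coefficients have mixed signs, so the terms do not all align in phase there).

M_tri(3) = 267; |p(3)| = 255; equality at z=3: no.


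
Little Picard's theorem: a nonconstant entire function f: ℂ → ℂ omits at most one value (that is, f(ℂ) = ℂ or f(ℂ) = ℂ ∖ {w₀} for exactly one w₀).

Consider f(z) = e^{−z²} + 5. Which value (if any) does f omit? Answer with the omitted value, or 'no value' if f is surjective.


Little Picard bounds the complement of f(ℂ) to at most one point.
The exponent g(z) = −z² is a nonconstant polynomial, hence surjective onto ℂ. So e^{g(z)} takes every value in {e^w : w ∈ ℂ} = ℂ ∖ {0}. Adding 5 shifts the range to ℂ ∖ {5}. f omits exactly 5.

Omitted value: 5.


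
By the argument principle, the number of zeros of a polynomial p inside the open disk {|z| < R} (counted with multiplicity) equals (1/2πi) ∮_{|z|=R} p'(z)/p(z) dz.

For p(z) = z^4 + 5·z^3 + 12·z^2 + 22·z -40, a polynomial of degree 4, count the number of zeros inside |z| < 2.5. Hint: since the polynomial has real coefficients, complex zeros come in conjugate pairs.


The zeros of p are: (-1 + 3i), (-1 - 3i), -4, 1.
Their magnitudes are: 3.162, 3.162, 4, 1.
Zeros with |z| < R = 2.5: 1.
Count = 1.
By the argument principle, (1/2πi) ∮_{|z|=R} p'(z)/p(z) dz equals exactly this count.

Number of zeros inside |z| < 2.5: 1.


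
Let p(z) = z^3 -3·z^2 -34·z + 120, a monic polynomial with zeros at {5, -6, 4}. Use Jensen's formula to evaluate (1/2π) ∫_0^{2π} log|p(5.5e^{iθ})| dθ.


Zeros: -6, 4, 5; r = 5.5.
Inside |z| < r: 4, 5. Outside (|z| ≥ r): -6.
p(0) = 120, so log|p(0)| = log(120) = 4.7875.
Apply Jensen: I(r) = log|p(0)| + Σ_k log(r/|z_k|), summed over zeros inside |z| < r.
  log(r/|z_k|) for z_k = 5: log(5.5/5) = 0.0953
  log(r/|z_k|) for z_k = 4: log(5.5/4) = 0.3185
  Outside zeros (-6) contribute nothing to the Jensen sum.
Sum over inside zeros: 0.4138.
I(r) = log|p(0)| + (inside sum) = 4.7875 + 0.4138 = 5.2013.
Note: since some zeros are outside |z| ≤ r, the simplified n·log(r) form does NOT apply — only the inside zeros contribute.

I(r) ≈ 5.2013.


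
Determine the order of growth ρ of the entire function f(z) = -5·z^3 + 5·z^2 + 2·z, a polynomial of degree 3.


|f(z)| ≤ Σ|c_k|·r^k = O(r^3) as r → ∞. Polynomial growth is O(e^{r^ε}) for every ε > 0 (since r^3/e^{r^ε} → 0), so ρ ≤ ε for all ε > 0, i.e. ρ = 0. Every nonconstant polynomial has order 0.
Therefore ρ = 0.

Order ρ = 0.


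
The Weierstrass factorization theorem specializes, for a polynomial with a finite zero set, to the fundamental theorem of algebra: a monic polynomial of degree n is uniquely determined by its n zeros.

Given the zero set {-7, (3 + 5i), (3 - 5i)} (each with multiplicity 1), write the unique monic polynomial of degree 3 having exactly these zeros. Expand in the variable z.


The polynomial is p(z) = ∏_{α ∈ S} (z − α), where S = {-7, (3 + 5i), (3 - 5i)}.
Expanding the product yields: p(z) = z^3 + z^2 -8·z + 238.
Note conjugate pairs combine to real quadratics: (z − (3+5i))(z − (3−5i)) = z² − 6z + 34.
The resulting polynomial has degree 3 and real coefficients as required.

p(z) = z^3 + z^2 -8·z + 238.


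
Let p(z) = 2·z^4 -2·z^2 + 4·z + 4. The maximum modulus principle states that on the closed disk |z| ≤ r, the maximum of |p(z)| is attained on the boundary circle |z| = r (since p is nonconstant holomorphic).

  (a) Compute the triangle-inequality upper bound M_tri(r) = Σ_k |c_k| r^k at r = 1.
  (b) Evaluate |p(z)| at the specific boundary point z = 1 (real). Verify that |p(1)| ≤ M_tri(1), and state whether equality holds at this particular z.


Coefficients: c_0 = 4, c_1 = 4, c_2 = -2, c_3 = 0, c_4 = 2. Radius r = 1.
Part (a). Triangle bound: M_tri(r) = Σ_k |c_k| r^k
  = |4|·1^0 + |4|·1^1 + |-2|·1^2 + |0|·1^3 + |2|·1^4
  = 4 + 4 + 2 + 0 + 2 = 12.
This bounds M(r) := max_{|z|=r} |p(z)| from above; equality holds iff all terms c_k z^k can be made to align in phase at a single z on |z|=r.
Part (b). At z = 1 (real, on the circle |z| = r):
  p(1) = (4)·1^0 + (4)·1^1 + (-2)·1^2 + (0)·1^3 + (2)·1^4 = 8.
  |p(1)| = 8.
Check: |p(1)| = 8 ≤ 12 = M_tri(1). ✓ Equality does not hold at z = 1 (the coefficients have mixed signs, so the terms do not all align in phase there).

M_tri(1) = 12; |p(1)| = 8; equality at z=1: no.


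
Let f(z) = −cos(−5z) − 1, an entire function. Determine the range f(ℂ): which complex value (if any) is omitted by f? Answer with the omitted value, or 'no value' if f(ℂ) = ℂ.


Little Picard bounds the complement of f(ℂ) to at most one point.
cos is entire and surjective onto ℂ: for every w ∈ ℂ, cos(ζ) = w has a solution ζ ∈ ℂ (e.g., via the complex inverse arccos). With ζ = −5z this gives z = ζ/(-5). Then -1·cos(−5z) takes every value in -1·ℂ = ℂ, and adding -1 is a bijection of ℂ. So f is surjective and omits no value. (Note: only on the real line is cos bounded by [−1, 1].)

Omitted value: no value.


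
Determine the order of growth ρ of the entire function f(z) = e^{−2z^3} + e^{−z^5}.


Each summand is entire of order 3 and 5 respectively (as in the single-exponential case). The order of a sum is at most the max of the orders, so ρ ≤ 5. For the lower bound: on |z|=r choose arg z so that -1z^5 is real positive; then |e^{-1z^5}| = e^{1r^5} while |e^{-2z^3}| ≤ e^{2r^3} = o(e^{1r^5}). So |f| ≥ e^{1r^5}(1 − o(1)) and ρ ≥ 5. Hence ρ = max(3, 5) = 5.
Therefore ρ = 5.

Order ρ = 5.


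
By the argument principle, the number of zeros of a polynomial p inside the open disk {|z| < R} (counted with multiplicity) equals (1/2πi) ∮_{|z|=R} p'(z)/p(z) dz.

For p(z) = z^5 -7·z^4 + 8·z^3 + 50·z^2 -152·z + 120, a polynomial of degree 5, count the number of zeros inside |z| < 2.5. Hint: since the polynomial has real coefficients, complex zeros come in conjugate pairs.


The zeros of p are: -3, (3 + 1i), (3 - 1i), 2, 2.
Their magnitudes are: 3, 3.162, 3.162, 2, 2.
Zeros with |z| < R = 2.5: 2, 2.
Count = 2.
By the argument principle, (1/2πi) ∮_{|z|=R} p'(z)/p(z) dz equals exactly this count.

Number of zeros inside |z| < 2.5: 2.


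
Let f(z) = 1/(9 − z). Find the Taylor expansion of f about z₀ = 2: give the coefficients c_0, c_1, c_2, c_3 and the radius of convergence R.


Let w = z − z₀, so z = z₀ + w.
Then 9 − z = 9 − (z₀ + w) = (9 − z₀) − w = 7 − w.
f(z) = 1/(7 − w) = (1/(7)) · 1/(1 − w/(7)) = Σ_{n≥0} w^n / (7)^(n+1).
So c_n = 1/(7)^(n+1):
  c_0 = 1/(7)^1 = 1/7.
  c_1 = 1/(7)^2 = 1/49.
  c_2 = 1/(7)^3 = 1/343.
  c_3 = 1/(7)^4 = 1/2401.
The series is valid for |w/d| < 1, i.e. |z − z₀| < |d|.
Radius of convergence: R = |9 − z₀| = |7| = 7 (distance from z₀ to the singularity z = 9).

c_0 = 1/7, c_1 = 1/49, c_2 = 1/343, c_3 = 1/2401; R = 7.


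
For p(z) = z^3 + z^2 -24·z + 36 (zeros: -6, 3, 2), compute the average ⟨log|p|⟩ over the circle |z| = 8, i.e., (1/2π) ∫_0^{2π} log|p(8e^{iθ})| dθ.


Zeros: -6, 2, 3; r = 8.
Inside |z| < r: -6, 2, 3. Outside (|z| ≥ r): ∅.
p(0) = 36, so log|p(0)| = log(36) = 3.5835.
Apply Jensen: I(r) = log|p(0)| + Σ_k log(r/|z_k|), summed over zeros inside |z| < r.
  log(r/|z_k|) for z_k = -6: log(8/6) = 0.2877
  log(r/|z_k|) for z_k = 3: log(8/3) = 0.9808
  log(r/|z_k|) for z_k = 2: log(8/2) = 1.3863
Sum over inside zeros: 2.6548.
I(r) = log|p(0)| + (inside sum) = 3.5835 + 2.6548 = 6.2383.
Closed form (all zeros inside, monic): I(r) = n·log(r) = 3·log(8) = 6.2383. ✓

I(r) ≈ 6.2383.


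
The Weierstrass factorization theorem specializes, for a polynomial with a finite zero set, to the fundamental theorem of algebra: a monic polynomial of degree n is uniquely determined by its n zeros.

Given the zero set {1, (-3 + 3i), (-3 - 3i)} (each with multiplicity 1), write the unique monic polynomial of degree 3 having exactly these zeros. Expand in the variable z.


The polynomial is p(z) = ∏_{α ∈ S} (z − α), where S = {1, (-3 + 3i), (-3 - 3i)}.
Expanding the product yields: p(z) = z^3 + 5·z^2 + 12·z -18.
Note conjugate pairs combine to real quadratics: (z − (-3+3i))(z − (-3−3i)) = z² + 6z + 18.
The resulting polynomial has degree 3 and real coefficients as required.

p(z) = z^3 + 5·z^2 + 12·z -18.


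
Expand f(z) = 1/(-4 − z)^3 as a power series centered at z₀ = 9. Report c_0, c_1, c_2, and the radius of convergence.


Let w = z − z₀, so z = z₀ + w.
Then -4 − z = -4 − (z₀ + w) = (-4 − z₀) − w = -13 − w.
f(z) = 1/(-13 − w)^3 = (1/(-13)^3) · (1 − w/(-13))^{−3}.
By the binomial series (1−u)^{−3} = Σ_{n≥0} C(n+2, 2) u^n for |u|<1, with u = w/(-13):
  c_n = C(n+2, 2) / (-13)^(n+3).
  c_0 = 1/(-13)^3 = -1/2197.
  c_1 = 3/(-13)^4 = 3/28561.
  c_2 = 6/(-13)^5 = -6/371293.
The series is valid for |w/d| < 1, i.e. |z − z₀| < |d|.
Radius of convergence: R = |-4 − z₀| = |-13| = 13 (distance from z₀ to the singularity z = -4).

c_0 = -1/2197, c_1 = 3/28561, c_2 = -6/371293; R = 13.


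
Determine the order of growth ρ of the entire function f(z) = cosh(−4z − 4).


cosh(w) is a linear combination of e^{iw} and e^{−iw} (or e^w, e^{−w} in the hyperbolic case), so |cosh(w)| ≤ e^{|w|}. With w = −4z − 4, |w| ≤ 4|z| + 4 = 4r + 4 on |z| = r, giving M(r) ≤ e^{4r + 4}, so ρ ≤ 1. On a suitable ray (z = it for sin/cos; z = t for sinh/cosh, t real → ∞), |cosh(−4z − 4)| grows like e^{4|t|}/2, so ρ ≥ 1. Hence ρ = 1.
Therefore ρ = 1.

Order ρ = 1.


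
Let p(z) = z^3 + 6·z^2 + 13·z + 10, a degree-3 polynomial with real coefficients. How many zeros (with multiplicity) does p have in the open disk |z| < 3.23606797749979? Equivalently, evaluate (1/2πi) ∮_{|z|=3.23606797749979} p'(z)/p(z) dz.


The zeros of p are: -2, (-2 + 1i), (-2 - 1i).
Their magnitudes are: 2, 2.236, 2.236.
Zeros with |z| < R = 3.23606797749979: -2, (-2 + 1i), (-2 - 1i).
Count = 3.
By the argument principle, (1/2πi) ∮_{|z|=R} p'(z)/p(z) dz equals exactly this count.

Number of zeros inside |z| < 3.23606797749979: 3.


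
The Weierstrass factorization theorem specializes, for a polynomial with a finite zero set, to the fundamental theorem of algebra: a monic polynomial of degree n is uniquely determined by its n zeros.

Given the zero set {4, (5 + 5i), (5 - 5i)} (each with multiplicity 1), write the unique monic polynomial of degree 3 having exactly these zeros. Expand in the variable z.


The polynomial is p(z) = ∏_{α ∈ S} (z − α), where S = {4, (5 + 5i), (5 - 5i)}.
Expanding the product yields: p(z) = z^3 -14·z^2 + 90·z -200.
Note conjugate pairs combine to real quadratics: (z − (5+5i))(z − (5−5i)) = z² − 10z + 50.
The resulting polynomial has degree 3 and real coefficients as required.

p(z) = z^3 -14·z^2 + 90·z -200.


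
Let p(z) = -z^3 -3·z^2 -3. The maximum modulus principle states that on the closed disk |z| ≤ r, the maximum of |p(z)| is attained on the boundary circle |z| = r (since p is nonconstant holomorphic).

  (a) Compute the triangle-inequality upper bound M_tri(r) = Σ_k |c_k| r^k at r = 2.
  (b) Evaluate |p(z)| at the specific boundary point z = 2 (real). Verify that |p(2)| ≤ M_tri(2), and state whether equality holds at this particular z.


Coefficients: c_0 = -3, c_1 = 0, c_2 = -3, c_3 = -1. Radius r = 2.
Part (a). Triangle bound: M_tri(r) = Σ_k |c_k| r^k
  = |-3|·2^0 + |0|·2^1 + |-3|·2^2 + |-1|·2^3
  = 3 + 0 + 12 + 8 = 23.
This bounds M(r) := max_{|z|=r} |p(z)| from above; equality holds iff all terms c_k z^k can be made to align in phase at a single z on |z|=r.
Part (b). At z = 2 (real, on the circle |z| = r):
  p(2) = (-3)·2^0 + (0)·2^1 + (-3)·2^2 + (-1)·2^3 = -23.
  |p(2)| = 23.
Since all nonzero coefficients share the same sign, |p(2)| = 23 = M_tri(2); the triangle bound is attained at z = 2, so in fact M(r) = 23.

M_tri(2) = 23; |p(2)| = 23; equality at z=2: yes.


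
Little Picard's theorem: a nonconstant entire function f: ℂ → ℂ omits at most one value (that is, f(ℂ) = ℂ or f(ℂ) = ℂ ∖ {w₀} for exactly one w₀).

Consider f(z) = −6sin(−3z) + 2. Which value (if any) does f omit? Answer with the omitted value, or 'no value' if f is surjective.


Little Picard bounds the complement of f(ℂ) to at most one point.
sin is entire and surjective onto ℂ: for every w ∈ ℂ, sin(ζ) = w has a solution ζ ∈ ℂ (e.g., via the complex inverse arcsin). With ζ = −3z this gives z = ζ/(-3). Then -6·sin(−3z) takes every value in -6·ℂ = ℂ, and adding 2 is a bijection of ℂ. So f is surjective and omits no value. (Note: only on the real line is sin bounded by [−1, 1].)

Omitted value: no value.


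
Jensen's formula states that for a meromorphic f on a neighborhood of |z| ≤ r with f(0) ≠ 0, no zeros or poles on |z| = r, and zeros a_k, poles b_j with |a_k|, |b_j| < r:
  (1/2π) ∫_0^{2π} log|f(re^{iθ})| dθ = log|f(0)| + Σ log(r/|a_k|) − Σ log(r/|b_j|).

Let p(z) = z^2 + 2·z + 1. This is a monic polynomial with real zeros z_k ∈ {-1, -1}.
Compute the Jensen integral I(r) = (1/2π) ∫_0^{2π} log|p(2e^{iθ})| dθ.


Zeros: -1, -1; r = 2.
Inside |z| < r: -1, -1. Outside (|z| ≥ r): ∅.
p(0) = 1, so log|p(0)| = log(1) = 0.0000.
Apply Jensen: I(r) = log|p(0)| + Σ_k log(r/|z_k|), summed over zeros inside |z| < r.
  log(r/|z_k|) for z_k = -1: log(2/1) = 0.6931
  log(r/|z_k|) for z_k = -1: log(2/1) = 0.6931
Sum over inside zeros: 1.3863.
I(r) = log|p(0)| + (inside sum) = 0.0000 + 1.3863 = 1.3863.
Closed form (all zeros inside, monic): I(r) = n·log(r) = 2·log(2) = 1.3863. ✓

I(r) ≈ 1.3863.


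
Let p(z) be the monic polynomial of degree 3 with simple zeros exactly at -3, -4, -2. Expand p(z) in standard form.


The polynomial is p(z) = ∏_{α ∈ S} (z − α), where S = {-3, -4, -2}.
Expanding the product yields: p(z) = z^3 + 9·z^2 + 26·z + 24.
The resulting polynomial has degree 3 and real coefficients as required.

p(z) = z^3 + 9·z^2 + 26·z + 24.


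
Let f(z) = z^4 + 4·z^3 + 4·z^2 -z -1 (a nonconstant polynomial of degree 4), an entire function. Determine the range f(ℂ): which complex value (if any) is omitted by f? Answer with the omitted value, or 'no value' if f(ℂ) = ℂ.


Little Picard bounds the complement of f(ℂ) to at most one point.
For every w ∈ ℂ, the equation p(z) − w = 0 is a nonconstant polynomial in z and hence has at least one root by the fundamental theorem of algebra. So p is surjective onto ℂ, omitting no value.

Omitted value: no value.


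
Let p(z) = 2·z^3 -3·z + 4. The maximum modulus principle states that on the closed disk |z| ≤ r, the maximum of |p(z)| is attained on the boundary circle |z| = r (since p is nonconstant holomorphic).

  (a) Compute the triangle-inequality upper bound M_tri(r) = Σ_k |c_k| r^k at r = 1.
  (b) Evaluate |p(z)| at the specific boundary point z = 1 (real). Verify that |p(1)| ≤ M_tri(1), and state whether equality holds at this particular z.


Coefficients: c_0 = 4, c_1 = -3, c_2 = 0, c_3 = 2. Radius r = 1.
Part (a). Triangle bound: M_tri(r) = Σ_k |c_k| r^k
  = |4|·1^0 + |-3|·1^1 + |0|·1^2 + |2|·1^3
  = 4 + 3 + 0 + 2 = 9.
This bounds M(r) := max_{|z|=r} |p(z)| from above; equality holds iff all terms c_k z^k can be made to align in phase at a single z on |z|=r.
Part (b). At z = 1 (real, on the circle |z| = r):
  p(1) = (4)·1^0 + (-3)·1^1 + (0)·1^2 + (2)·1^3 = 3.
  |p(1)| = 3.
Check: |p(1)| = 3 ≤ 9 = M_tri(1). ✓ Equality does not hold at z = 1 (the coefficients have mixed signs, so the terms do not all align in phase there).

M_tri(1) = 9; |p(1)| = 3; equality at z=1: no.


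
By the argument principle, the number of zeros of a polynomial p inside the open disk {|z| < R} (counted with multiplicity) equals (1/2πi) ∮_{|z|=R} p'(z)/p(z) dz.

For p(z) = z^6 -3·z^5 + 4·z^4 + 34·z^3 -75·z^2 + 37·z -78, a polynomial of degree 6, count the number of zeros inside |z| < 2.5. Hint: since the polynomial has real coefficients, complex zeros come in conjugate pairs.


The zeros of p are: (2 + 3i), (2 - 3i), 2, (0 + 1i), (0 - 1i), -3.
Their magnitudes are: 3.606, 3.606, 2, 1, 1, 3.
Zeros with |z| < R = 2.5: 2, (0 + 1i), (0 - 1i).
Count = 3.
By the argument principle, (1/2πi) ∮_{|z|=R} p'(z)/p(z) dz equals exactly this count.

Number of zeros inside |z| < 2.5: 3.


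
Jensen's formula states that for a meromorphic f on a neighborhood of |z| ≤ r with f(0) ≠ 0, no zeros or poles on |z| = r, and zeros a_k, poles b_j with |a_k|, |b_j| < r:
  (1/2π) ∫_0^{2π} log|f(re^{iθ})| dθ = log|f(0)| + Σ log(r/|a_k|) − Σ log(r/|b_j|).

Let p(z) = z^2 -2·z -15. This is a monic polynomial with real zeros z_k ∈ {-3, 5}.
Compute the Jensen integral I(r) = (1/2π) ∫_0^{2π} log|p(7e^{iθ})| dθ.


Zeros: -3, 5; r = 7.
Inside |z| < r: -3, 5. Outside (|z| ≥ r): ∅.
p(0) = -15, so log|p(0)| = log(15) = 2.7081.
Apply Jensen: I(r) = log|p(0)| + Σ_k log(r/|z_k|), summed over zeros inside |z| < r.
  log(r/|z_k|) for z_k = -3: log(7/3) = 0.8473
  log(r/|z_k|) for z_k = 5: log(7/5) = 0.3365
Sum over inside zeros: 1.1838.
I(r) = log|p(0)| + (inside sum) = 2.7081 + 1.1838 = 3.8918.
Closed form (all zeros inside, monic): I(r) = n·log(r) = 2·log(7) = 3.8918. ✓

I(r) ≈ 3.8918.


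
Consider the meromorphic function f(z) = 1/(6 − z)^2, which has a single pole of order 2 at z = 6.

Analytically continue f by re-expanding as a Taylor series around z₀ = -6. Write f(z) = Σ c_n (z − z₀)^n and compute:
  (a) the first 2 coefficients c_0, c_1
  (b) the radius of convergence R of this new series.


Let w = z − z₀, so z = z₀ + w.
Then 6 − z = 6 − (z₀ + w) = (6 − z₀) − w = 12 − w.
f(z) = 1/(12 − w)^2 = (1/(12)^2) · (1 − w/(12))^{−2}.
By the binomial series (1−u)^{−2} = Σ_{n≥0} C(n+1, 1) u^n for |u|<1, with u = w/(12):
  c_n = C(n+1, 1) / (12)^(n+2).
  c_0 = 1/(12)^2 = 1/144.
  c_1 = 2/(12)^3 = 1/864.
The series is valid for |w/d| < 1, i.e. |z − z₀| < |d|.
Radius of convergence: R = |6 − z₀| = |12| = 12 (distance from z₀ to the singularity z = 6).

c_0 = 1/144, c_1 = 1/864; R = 12.


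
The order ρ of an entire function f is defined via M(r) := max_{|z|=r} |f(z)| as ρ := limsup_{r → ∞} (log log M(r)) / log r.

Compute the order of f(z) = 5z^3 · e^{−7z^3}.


M(r) = max_{|z|=r} |5|·|z|^3·|e^{−7z^3}| = 5·r^3 · e^{7r^3} (the factors attain their maxima compatibly on |z|=r). Then log M(r) = log 5 + 3·log r + 7r^3, dominated by the last term, so log log M(r) ~ 3·log r. The polynomial factor 5z^3 contributes only a log r term and does not affect the order. ρ = 3.
Therefore ρ = 3.

Order ρ = 3.


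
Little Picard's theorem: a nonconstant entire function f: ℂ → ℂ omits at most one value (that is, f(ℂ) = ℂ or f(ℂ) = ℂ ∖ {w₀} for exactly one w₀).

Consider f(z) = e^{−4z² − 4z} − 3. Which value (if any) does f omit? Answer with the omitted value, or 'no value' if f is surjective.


Little Picard bounds the complement of f(ℂ) to at most one point.
The exponent g(z) = −4z² − 4z is a nonconstant polynomial, hence surjective onto ℂ. So e^{g(z)} takes every value in {e^w : w ∈ ℂ} = ℂ ∖ {0}. Adding -3 shifts the range to ℂ ∖ {-3}. f omits exactly -3.

Omitted value: -3.


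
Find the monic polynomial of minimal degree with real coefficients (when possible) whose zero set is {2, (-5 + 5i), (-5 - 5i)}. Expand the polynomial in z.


The polynomial is p(z) = ∏_{α ∈ S} (z − α), where S = {2, (-5 + 5i), (-5 - 5i)}.
Expanding the product yields: p(z) = z^3 + 8·z^2 + 30·z -100.
Note conjugate pairs combine to real quadratics: (z − (-5+5i))(z − (-5−5i)) = z² + 10z + 50.
The resulting polynomial has degree 3 and real coefficients as required.

p(z) = z^3 + 8·z^2 + 30·z -100.


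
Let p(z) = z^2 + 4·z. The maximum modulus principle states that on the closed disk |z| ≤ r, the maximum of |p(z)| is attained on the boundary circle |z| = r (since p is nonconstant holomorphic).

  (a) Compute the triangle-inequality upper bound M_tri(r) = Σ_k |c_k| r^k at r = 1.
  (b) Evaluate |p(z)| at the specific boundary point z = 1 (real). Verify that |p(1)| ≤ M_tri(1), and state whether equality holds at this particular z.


Coefficients: c_0 = 0, c_1 = 4, c_2 = 1. Radius r = 1.
Part (a). Triangle bound: M_tri(r) = Σ_k |c_k| r^k
  = |0|·1^0 + |4|·1^1 + |1|·1^2
  = 0 + 4 + 1 = 5.
This bounds M(r) := max_{|z|=r} |p(z)| from above; equality holds iff all terms c_k z^k can be made to align in phase at a single z on |z|=r.
Part (b). At z = 1 (real, on the circle |z| = r):
  p(1) = (0)·1^0 + (4)·1^1 + (1)·1^2 = 5.
  |p(1)| = 5.
Since all nonzero coefficients share the same sign, |p(1)| = 5 = M_tri(1); the triangle bound is attained at z = 1, so in fact M(r) = 5.

M_tri(1) = 5; |p(1)| = 5; equality at z=1: yes.


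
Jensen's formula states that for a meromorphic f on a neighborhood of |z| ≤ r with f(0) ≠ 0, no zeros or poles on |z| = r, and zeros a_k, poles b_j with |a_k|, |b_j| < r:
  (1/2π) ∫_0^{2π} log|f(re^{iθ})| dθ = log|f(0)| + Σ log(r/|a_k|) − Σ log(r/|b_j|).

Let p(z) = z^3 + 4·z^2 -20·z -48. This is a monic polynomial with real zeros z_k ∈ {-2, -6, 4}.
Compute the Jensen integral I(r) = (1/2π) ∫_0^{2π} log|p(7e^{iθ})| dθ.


Zeros: -6, -2, 4; r = 7.
Inside |z| < r: -6, -2, 4. Outside (|z| ≥ r): ∅.
p(0) = -48, so log|p(0)| = log(48) = 3.8712.
Apply Jensen: I(r) = log|p(0)| + Σ_k log(r/|z_k|), summed over zeros inside |z| < r.
  log(r/|z_k|) for z_k = -2: log(7/2) = 1.2528
  log(r/|z_k|) for z_k = -6: log(7/6) = 0.1542
  log(r/|z_k|) for z_k = 4: log(7/4) = 0.5596
Sum over inside zeros: 1.9665.
I(r) = log|p(0)| + (inside sum) = 3.8712 + 1.9665 = 5.8377.
Closed form (all zeros inside, monic): I(r) = n·log(r) = 3·log(7) = 5.8377. ✓

I(r) ≈ 5.8377.


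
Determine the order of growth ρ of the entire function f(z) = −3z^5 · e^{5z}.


M(r) = max_{|z|=r} |-3|·|z|^5·|e^{5z}| = 3·r^5 · e^{5r^1} (the factors attain their maxima compatibly on |z|=r). Then log M(r) = log 3 + 5·log r + 5r^1, dominated by the last term, so log log M(r) ~ 1·log r. The polynomial factor -3z^5 contributes only a log r term and does not affect the order. ρ = 1.
Therefore ρ = 1.

Order ρ = 1.


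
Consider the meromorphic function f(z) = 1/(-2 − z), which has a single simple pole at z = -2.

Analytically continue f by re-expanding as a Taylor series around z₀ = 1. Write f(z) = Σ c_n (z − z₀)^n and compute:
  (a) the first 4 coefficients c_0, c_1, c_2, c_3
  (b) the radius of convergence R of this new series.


Let w = z − z₀, so z = z₀ + w.
Then -2 − z = -2 − (z₀ + w) = (-2 − z₀) − w = -3 − w.
f(z) = 1/(-3 − w) = (1/(-3)) · 1/(1 − w/(-3)) = Σ_{n≥0} w^n / (-3)^(n+1).
So c_n = 1/(-3)^(n+1):
  c_0 = 1/(-3)^1 = -1/3.
  c_1 = 1/(-3)^2 = 1/9.
  c_2 = 1/(-3)^3 = -1/27.
  c_3 = 1/(-3)^4 = 1/81.
The series is valid for |w/d| < 1, i.e. |z − z₀| < |d|.
Radius of convergence: R = |-2 − z₀| = |-3| = 3 (distance from z₀ to the singularity z = -2).

c_0 = -1/3, c_1 = 1/9, c_2 = -1/27, c_3 = 1/81; R = 3.


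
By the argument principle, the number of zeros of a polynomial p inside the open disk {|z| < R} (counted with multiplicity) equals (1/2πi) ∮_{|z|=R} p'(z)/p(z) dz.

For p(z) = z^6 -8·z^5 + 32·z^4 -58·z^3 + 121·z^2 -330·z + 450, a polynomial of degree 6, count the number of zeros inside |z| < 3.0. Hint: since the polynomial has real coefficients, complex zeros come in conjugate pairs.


The zeros of p are: (2 + 1i), (2 - 1i), (-1 + 2i), (-1 - 2i), (3 + 3i), (3 - 3i).
Their magnitudes are: 2.236, 2.236, 2.236, 2.236, 4.243, 4.243.
Zeros with |z| < R = 3.0: (2 + 1i), (2 - 1i), (-1 + 2i), (-1 - 2i).
Count = 4.
By the argument principle, (1/2πi) ∮_{|z|=R} p'(z)/p(z) dz equals exactly this count.

Number of zeros inside |z| < 3.0: 4.
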